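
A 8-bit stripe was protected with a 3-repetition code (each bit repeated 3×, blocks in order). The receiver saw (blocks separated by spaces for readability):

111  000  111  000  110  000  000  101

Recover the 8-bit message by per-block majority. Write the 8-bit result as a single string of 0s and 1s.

10101001

Block 1 (111): 3 ones → 1
Block 2 (000): 0 ones → 0
Block 3 (111): 3 ones → 1
Block 4 (000): 0 ones → 0
Block 5 (110): 2 ones → 1
Block 6 (000): 0 ones → 0
Block 7 (000): 0 ones → 0
Block 8 (101): 2 ones → 1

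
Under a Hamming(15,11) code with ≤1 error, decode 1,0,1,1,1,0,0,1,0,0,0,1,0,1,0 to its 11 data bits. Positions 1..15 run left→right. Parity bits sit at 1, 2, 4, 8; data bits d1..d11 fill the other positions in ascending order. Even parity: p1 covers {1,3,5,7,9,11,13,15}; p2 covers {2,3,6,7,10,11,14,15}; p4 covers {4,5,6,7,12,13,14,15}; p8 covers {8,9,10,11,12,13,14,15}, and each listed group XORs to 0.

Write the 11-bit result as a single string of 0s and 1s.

11001001010

s1 (pos 1,3,5,7,9,11,13,15): 1⊕1⊕1⊕0⊕0⊕0⊕0⊕0 = 1
s2 (pos 2,3,6,7,10,11,14,15): 0⊕1⊕0⊕0⊕0⊕0⊕1⊕0 = 0
s4 (pos 4,5,6,7,12,13,14,15): 1⊕1⊕0⊕0⊕1⊕0⊕1⊕0 = 0
s8 (pos 8,9,10,11,12,13,14,15): 1⊕0⊕0⊕0⊕1⊕0⊕1⊕0 = 1
Syndrome s8…s1 = 1001 → error at position 9.
Flip position 9: 101110010001010 → 101110011001010
Read data bits from positions 3,5,6,7,9,10,11,12,13,14,15: 11001001010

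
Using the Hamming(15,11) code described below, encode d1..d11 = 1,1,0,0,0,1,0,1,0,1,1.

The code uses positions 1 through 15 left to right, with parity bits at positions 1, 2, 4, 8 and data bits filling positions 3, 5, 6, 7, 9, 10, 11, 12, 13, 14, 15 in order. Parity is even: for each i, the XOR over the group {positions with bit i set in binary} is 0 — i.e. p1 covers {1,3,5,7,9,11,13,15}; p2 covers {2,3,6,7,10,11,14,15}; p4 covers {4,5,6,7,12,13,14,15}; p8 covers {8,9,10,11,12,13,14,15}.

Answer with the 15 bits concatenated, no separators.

101010000101011

Place data at non-parity positions: p1 p2 1 p4 1 0 0 p8 0 1 0 1 0 1 1
p1 (pos 1,3,5,7,9,11,13,15): XOR of data positions = 1⊕1⊕0⊕0⊕0⊕0⊕1 = 1
p2 (pos 2,3,6,7,10,11,14,15): XOR of data positions = 1⊕0⊕0⊕1⊕0⊕1⊕1 = 0
p4 (pos 4,5,6,7,12,13,14,15): XOR of data positions = 1⊕0⊕0⊕1⊕0⊕1⊕1 = 0
p8 (pos 8,9,10,11,12,13,14,15): XOR of data positions = 0⊕1⊕0⊕1⊕0⊕1⊕1 = 0
Codeword: 101010000101011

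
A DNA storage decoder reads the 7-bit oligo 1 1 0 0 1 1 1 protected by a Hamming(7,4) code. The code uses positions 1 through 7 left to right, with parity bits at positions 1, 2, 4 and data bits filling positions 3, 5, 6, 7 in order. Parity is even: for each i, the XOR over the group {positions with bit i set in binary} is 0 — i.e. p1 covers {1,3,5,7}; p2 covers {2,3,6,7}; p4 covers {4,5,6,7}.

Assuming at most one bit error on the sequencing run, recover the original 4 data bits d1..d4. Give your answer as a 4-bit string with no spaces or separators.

0110

s1 (pos 1,3,5,7): 1⊕0⊕1⊕1 = 1
s2 (pos 2,3,6,7): 1⊕0⊕1⊕1 = 1
s4 (pos 4,5,6,7): 0⊕1⊕1⊕1 = 1
Syndrome s4…s1 = 111 → error at position 7.
Flip position 7: 1100111 → 1100110
Read data bits from positions 3,5,6,7: 0110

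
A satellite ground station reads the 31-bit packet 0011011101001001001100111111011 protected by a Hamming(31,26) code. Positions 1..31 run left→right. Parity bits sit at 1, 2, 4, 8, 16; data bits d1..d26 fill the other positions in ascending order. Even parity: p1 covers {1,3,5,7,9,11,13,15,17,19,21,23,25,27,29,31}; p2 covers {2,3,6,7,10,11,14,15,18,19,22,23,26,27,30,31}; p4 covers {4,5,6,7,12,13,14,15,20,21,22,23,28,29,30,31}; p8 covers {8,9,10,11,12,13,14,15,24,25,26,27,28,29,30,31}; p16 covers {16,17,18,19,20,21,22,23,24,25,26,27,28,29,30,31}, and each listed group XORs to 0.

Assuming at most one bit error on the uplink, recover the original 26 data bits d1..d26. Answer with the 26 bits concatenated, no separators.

s1 (pos 1,3,5,7,9,11,13,15,17,19,21,23,25,27,29,31): 0⊕1⊕0⊕1⊕0⊕0⊕1⊕0⊕0⊕1⊕0⊕1⊕1⊕1⊕0⊕1 = 0
s2 (pos 2,3,6,7,10,11,14,15,18,19,22,23,26,27,30,31): 0⊕1⊕1⊕1⊕1⊕0⊕0⊕0⊕0⊕1⊕0⊕1⊕1⊕1⊕1⊕1 = 0
s4 (pos 4,5,6,7,12,13,14,15,20,21,22,23,28,29,30,31): 1⊕0⊕1⊕1⊕0⊕1⊕0⊕0⊕1⊕0⊕0⊕1⊕1⊕0⊕1⊕1 = 1
s8 (pos 8,9,10,11,12,13,14,15,24,25,26,27,28,29,30,31): 1⊕0⊕1⊕0⊕0⊕1⊕0⊕0⊕1⊕1⊕1⊕1⊕1⊕0⊕1⊕1 = 0
s16 (pos 16,17,18,19,20,21,22,23,24,25,26,27,28,29,30,31): 1⊕0⊕0⊕1⊕1⊕0⊕0⊕1⊕1⊕1⊕1⊕1⊕1⊕0⊕1⊕1 = 1
Syndrome s16…s1 = 10100 → error at position 20.
Flip position 20: 0011011101001001001100111111011 → 0011011101001001001000111111011
Read data bits from positions 3,5,6,7,9,10,11,12,13,14,15,17,18,19,20,21,22,23,24,25,26,27,28,29,30,31: 10110100100001000111111011

10110100100001000111111011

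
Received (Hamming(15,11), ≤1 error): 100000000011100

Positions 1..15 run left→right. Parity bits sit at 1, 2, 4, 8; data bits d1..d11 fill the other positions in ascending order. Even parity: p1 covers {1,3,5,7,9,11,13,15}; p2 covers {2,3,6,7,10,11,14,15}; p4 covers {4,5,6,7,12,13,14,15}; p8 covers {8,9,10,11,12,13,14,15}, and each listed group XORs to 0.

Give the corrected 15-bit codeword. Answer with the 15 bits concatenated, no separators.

100000000001100

s1 (pos 1,3,5,7,9,11,13,15): 1⊕0⊕0⊕0⊕0⊕1⊕1⊕0 = 1
s2 (pos 2,3,6,7,10,11,14,15): 0⊕0⊕0⊕0⊕0⊕1⊕0⊕0 = 1
s4 (pos 4,5,6,7,12,13,14,15): 0⊕0⊕0⊕0⊕1⊕1⊕0⊕0 = 0
s8 (pos 8,9,10,11,12,13,14,15): 0⊕0⊕0⊕1⊕1⊕1⊕0⊕0 = 1
Syndrome s8…s1 = 1011 → error at position 11.
Flip position 11: 100000000011100 → 100000000001100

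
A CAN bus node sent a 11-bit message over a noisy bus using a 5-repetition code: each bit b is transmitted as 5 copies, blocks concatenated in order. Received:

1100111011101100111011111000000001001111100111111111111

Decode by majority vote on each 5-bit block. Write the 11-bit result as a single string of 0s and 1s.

Block 1 (11001): 3 ones → 1
Block 2 (11011): 4 ones → 1
Block 3 (10110): 3 ones → 1
Block 4 (01110): 3 ones → 1
Block 5 (11111): 5 ones → 1
Block 6 (00000): 0 ones → 0
Block 7 (00010): 1 one → 0
Block 8 (01111): 4 ones → 1
Block 9 (10011): 3 ones → 1
Block 10 (11111): 5 ones → 1
Block 11 (11111): 5 ones → 1

11111001111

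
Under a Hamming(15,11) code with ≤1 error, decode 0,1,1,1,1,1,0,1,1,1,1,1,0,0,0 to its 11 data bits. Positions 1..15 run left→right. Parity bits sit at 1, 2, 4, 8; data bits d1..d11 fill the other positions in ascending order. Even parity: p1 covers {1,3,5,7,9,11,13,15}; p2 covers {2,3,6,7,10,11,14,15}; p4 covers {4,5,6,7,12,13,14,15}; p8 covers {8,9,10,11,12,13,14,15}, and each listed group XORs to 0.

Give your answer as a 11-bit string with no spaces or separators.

s1 (pos 1,3,5,7,9,11,13,15): 0⊕1⊕1⊕0⊕1⊕1⊕0⊕0 = 0
s2 (pos 2,3,6,7,10,11,14,15): 1⊕1⊕1⊕0⊕1⊕1⊕0⊕0 = 1
s4 (pos 4,5,6,7,12,13,14,15): 1⊕1⊕1⊕0⊕1⊕0⊕0⊕0 = 0
s8 (pos 8,9,10,11,12,13,14,15): 1⊕1⊕1⊕1⊕1⊕0⊕0⊕0 = 1
Syndrome s8…s1 = 1010 → error at position 10.
Flip position 10: 011111011111000 → 011111011011000
Read data bits from positions 3,5,6,7,9,10,11,12,13,14,15: 11101011000

11101011000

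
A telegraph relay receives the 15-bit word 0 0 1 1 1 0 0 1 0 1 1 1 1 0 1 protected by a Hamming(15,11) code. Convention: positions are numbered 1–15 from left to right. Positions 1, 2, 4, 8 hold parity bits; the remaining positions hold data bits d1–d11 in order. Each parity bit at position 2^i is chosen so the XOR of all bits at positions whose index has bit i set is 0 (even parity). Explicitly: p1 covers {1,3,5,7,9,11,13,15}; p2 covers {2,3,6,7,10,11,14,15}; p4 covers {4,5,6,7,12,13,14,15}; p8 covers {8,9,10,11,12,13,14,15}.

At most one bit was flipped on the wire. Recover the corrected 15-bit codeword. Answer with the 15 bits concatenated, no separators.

s1 (pos 1,3,5,7,9,11,13,15): 0⊕1⊕1⊕0⊕0⊕1⊕1⊕1 = 1
s2 (pos 2,3,6,7,10,11,14,15): 0⊕1⊕0⊕0⊕1⊕1⊕0⊕1 = 0
s4 (pos 4,5,6,7,12,13,14,15): 1⊕1⊕0⊕0⊕1⊕1⊕0⊕1 = 1
s8 (pos 8,9,10,11,12,13,14,15): 1⊕0⊕1⊕1⊕1⊕1⊕0⊕1 = 0
Syndrome s8…s1 = 0101 → error at position 5.
Flip position 5: 001110010111101 → 001100010111101

001100010111101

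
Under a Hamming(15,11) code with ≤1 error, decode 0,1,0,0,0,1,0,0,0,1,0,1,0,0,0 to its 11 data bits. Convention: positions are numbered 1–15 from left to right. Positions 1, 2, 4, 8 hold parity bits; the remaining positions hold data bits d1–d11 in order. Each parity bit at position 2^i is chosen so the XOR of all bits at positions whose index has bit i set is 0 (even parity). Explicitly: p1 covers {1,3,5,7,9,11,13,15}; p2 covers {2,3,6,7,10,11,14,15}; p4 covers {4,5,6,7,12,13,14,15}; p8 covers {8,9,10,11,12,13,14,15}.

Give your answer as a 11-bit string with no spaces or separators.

s1 (pos 1,3,5,7,9,11,13,15): 0⊕0⊕0⊕0⊕0⊕0⊕0⊕0 = 0
s2 (pos 2,3,6,7,10,11,14,15): 1⊕0⊕1⊕0⊕1⊕0⊕0⊕0 = 1
s4 (pos 4,5,6,7,12,13,14,15): 0⊕0⊕1⊕0⊕1⊕0⊕0⊕0 = 0
s8 (pos 8,9,10,11,12,13,14,15): 0⊕0⊕1⊕0⊕1⊕0⊕0⊕0 = 0
Syndrome s8…s1 = 0010 → error at position 2.
Flip position 2: 010001000101000 → 000001000101000
Read data bits from positions 3,5,6,7,9,10,11,12,13,14,15: 00100101000

00100101000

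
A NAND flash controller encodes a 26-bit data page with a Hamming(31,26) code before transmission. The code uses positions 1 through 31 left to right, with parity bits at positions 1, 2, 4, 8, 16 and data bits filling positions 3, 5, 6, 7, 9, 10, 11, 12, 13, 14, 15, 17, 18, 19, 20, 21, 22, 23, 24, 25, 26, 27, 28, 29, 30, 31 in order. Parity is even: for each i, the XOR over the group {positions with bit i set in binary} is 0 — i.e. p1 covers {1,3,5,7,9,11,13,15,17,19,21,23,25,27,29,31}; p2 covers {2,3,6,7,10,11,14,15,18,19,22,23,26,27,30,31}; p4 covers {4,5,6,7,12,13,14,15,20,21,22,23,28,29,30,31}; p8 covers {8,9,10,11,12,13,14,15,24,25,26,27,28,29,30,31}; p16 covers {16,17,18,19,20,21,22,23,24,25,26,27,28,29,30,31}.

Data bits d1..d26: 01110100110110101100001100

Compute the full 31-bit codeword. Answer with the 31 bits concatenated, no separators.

Place data at non-parity positions: p1 p2 0 p4 1 1 1 p8 0 1 0 0 1 1 0 p16 1 1 0 1 0 1 1 0 0 0 0 1 1 0 0
p1 (pos 1,3,5,7,9,11,13,15,17,19,21,23,25,27,29,31): XOR of data positions = 0⊕1⊕1⊕0⊕0⊕1⊕0⊕1⊕0⊕0⊕1⊕0⊕0⊕1⊕0 = 0
p2 (pos 2,3,6,7,10,11,14,15,18,19,22,23,26,27,30,31): XOR of data positions = 0⊕1⊕1⊕1⊕0⊕1⊕0⊕1⊕0⊕1⊕1⊕0⊕0⊕0⊕0 = 1
p4 (pos 4,5,6,7,12,13,14,15,20,21,22,23,28,29,30,31): XOR of data positions = 1⊕1⊕1⊕0⊕1⊕1⊕0⊕1⊕0⊕1⊕1⊕1⊕1⊕0⊕0 = 0
p8 (pos 8,9,10,11,12,13,14,15,24,25,26,27,28,29,30,31): XOR of data positions = 0⊕1⊕0⊕0⊕1⊕1⊕0⊕0⊕0⊕0⊕0⊕1⊕1⊕0⊕0 = 1
p16 (pos 16,17,18,19,20,21,22,23,24,25,26,27,28,29,30,31): XOR of data positions = 1⊕1⊕0⊕1⊕0⊕1⊕1⊕0⊕0⊕0⊕0⊕1⊕1⊕0⊕0 = 1
Codeword: 0100111101001101110101100001100

0100111101001101110101100001100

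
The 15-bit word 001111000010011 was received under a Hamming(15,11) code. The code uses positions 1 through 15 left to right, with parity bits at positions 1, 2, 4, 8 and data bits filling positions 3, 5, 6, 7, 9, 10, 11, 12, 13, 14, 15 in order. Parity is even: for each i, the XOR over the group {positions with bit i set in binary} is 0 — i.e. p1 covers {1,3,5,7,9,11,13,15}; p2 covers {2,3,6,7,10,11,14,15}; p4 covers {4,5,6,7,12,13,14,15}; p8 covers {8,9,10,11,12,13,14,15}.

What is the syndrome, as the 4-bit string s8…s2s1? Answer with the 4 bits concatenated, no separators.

s1 (pos 1,3,5,7,9,11,13,15): 0⊕1⊕1⊕0⊕0⊕1⊕0⊕1 = 0
s2 (pos 2,3,6,7,10,11,14,15): 0⊕1⊕1⊕0⊕0⊕1⊕1⊕1 = 1
s4 (pos 4,5,6,7,12,13,14,15): 1⊕1⊕1⊕0⊕0⊕0⊕1⊕1 = 1
s8 (pos 8,9,10,11,12,13,14,15): 0⊕0⊕0⊕1⊕0⊕0⊕1⊕1 = 1
Syndrome s8…s1 = 1110 → error at position 14.

1110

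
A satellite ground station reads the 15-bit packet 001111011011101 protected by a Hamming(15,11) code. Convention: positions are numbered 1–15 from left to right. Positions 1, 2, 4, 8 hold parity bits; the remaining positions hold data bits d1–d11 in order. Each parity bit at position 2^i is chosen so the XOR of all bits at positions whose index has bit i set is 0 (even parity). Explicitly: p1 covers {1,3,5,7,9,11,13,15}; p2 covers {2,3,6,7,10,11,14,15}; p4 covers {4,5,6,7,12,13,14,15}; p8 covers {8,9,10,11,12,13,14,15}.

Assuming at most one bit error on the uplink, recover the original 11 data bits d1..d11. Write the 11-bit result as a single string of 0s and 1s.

s1 (pos 1,3,5,7,9,11,13,15): 0⊕1⊕1⊕0⊕1⊕1⊕1⊕1 = 0
s2 (pos 2,3,6,7,10,11,14,15): 0⊕1⊕1⊕0⊕0⊕1⊕0⊕1 = 0
s4 (pos 4,5,6,7,12,13,14,15): 1⊕1⊕1⊕0⊕1⊕1⊕0⊕1 = 0
s8 (pos 8,9,10,11,12,13,14,15): 1⊕1⊕0⊕1⊕1⊕1⊕0⊕1 = 0
Syndrome s8…s1 = 0000 → no error.
Read data bits from positions 3,5,6,7,9,10,11,12,13,14,15: 11101011101

11101011101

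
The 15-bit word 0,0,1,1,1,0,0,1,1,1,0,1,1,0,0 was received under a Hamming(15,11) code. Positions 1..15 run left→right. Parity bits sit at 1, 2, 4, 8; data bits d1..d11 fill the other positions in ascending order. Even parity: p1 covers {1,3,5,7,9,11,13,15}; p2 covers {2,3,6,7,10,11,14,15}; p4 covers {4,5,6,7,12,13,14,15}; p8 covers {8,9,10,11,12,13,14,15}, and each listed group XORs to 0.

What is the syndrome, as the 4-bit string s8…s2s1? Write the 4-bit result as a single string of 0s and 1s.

1000

s1 (pos 1,3,5,7,9,11,13,15): 0⊕1⊕1⊕0⊕1⊕0⊕1⊕0 = 0
s2 (pos 2,3,6,7,10,11,14,15): 0⊕1⊕0⊕0⊕1⊕0⊕0⊕0 = 0
s4 (pos 4,5,6,7,12,13,14,15): 1⊕1⊕0⊕0⊕1⊕1⊕0⊕0 = 0
s8 (pos 8,9,10,11,12,13,14,15): 1⊕1⊕1⊕0⊕1⊕1⊕0⊕0 = 1
Syndrome s8…s1 = 1000 → error at position 8.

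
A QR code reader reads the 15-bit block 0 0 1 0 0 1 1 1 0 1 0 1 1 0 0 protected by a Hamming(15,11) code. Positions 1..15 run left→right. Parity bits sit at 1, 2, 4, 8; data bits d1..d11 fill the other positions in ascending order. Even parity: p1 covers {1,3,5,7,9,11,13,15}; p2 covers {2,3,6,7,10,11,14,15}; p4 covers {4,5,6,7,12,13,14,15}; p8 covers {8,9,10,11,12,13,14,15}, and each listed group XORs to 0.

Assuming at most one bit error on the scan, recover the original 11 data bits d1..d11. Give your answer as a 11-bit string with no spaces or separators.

10110101100

s1 (pos 1,3,5,7,9,11,13,15): 0⊕1⊕0⊕1⊕0⊕0⊕1⊕0 = 1
s2 (pos 2,3,6,7,10,11,14,15): 0⊕1⊕1⊕1⊕1⊕0⊕0⊕0 = 0
s4 (pos 4,5,6,7,12,13,14,15): 0⊕0⊕1⊕1⊕1⊕1⊕0⊕0 = 0
s8 (pos 8,9,10,11,12,13,14,15): 1⊕0⊕1⊕0⊕1⊕1⊕0⊕0 = 0
Syndrome s8…s1 = 0001 → error at position 1.
Flip position 1: 001001110101100 → 101001110101100
Read data bits from positions 3,5,6,7,9,10,11,12,13,14,15: 10110101100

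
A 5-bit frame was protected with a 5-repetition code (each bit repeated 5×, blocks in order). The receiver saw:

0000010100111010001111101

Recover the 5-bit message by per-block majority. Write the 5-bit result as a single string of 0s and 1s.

Block 1 (00000): 0 ones → 0
Block 2 (10100): 2 ones → 0
Block 3 (11101): 4 ones → 1
Block 4 (00011): 2 ones → 0
Block 5 (11101): 4 ones → 1

00101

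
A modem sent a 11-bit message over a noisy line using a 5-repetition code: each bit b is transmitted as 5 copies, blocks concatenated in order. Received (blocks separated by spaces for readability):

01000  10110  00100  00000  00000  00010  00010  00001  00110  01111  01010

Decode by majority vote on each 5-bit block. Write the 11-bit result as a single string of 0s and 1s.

Block 1 (01000): 1 one → 0
Block 2 (10110): 3 ones → 1
Block 3 (00100): 1 one → 0
Block 4 (00000): 0 ones → 0
Block 5 (00000): 0 ones → 0
Block 6 (00010): 1 one → 0
Block 7 (00010): 1 one → 0
Block 8 (00001): 1 one → 0
Block 9 (00110): 2 ones → 0
Block 10 (01111): 4 ones → 1
Block 11 (01010): 2 ones → 0

01000000010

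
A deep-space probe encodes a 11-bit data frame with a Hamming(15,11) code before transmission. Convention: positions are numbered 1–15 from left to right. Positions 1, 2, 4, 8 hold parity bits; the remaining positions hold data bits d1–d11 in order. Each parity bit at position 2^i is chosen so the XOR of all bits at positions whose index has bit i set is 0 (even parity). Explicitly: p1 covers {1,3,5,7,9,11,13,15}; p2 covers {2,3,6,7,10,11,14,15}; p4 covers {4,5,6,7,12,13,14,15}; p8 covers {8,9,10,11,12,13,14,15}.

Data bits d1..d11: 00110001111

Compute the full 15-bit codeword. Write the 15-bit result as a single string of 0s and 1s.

100001100001111

Place data at non-parity positions: p1 p2 0 p4 0 1 1 p8 0 0 0 1 1 1 1
p1 (pos 1,3,5,7,9,11,13,15): XOR of data positions = 0⊕0⊕1⊕0⊕0⊕1⊕1 = 1
p2 (pos 2,3,6,7,10,11,14,15): XOR of data positions = 0⊕1⊕1⊕0⊕0⊕1⊕1 = 0
p4 (pos 4,5,6,7,12,13,14,15): XOR of data positions = 0⊕1⊕1⊕1⊕1⊕1⊕1 = 0
p8 (pos 8,9,10,11,12,13,14,15): XOR of data positions = 0⊕0⊕0⊕1⊕1⊕1⊕1 = 0
Codeword: 100001100001111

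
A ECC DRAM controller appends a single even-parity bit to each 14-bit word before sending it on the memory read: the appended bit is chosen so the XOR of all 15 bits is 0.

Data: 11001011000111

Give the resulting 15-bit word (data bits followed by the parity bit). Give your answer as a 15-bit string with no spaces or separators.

110010110001110

XOR of the 14 data bits: 1⊕1⊕0⊕0⊕1⊕0⊕1⊕1⊕0⊕0⊕0⊕1⊕1⊕1 = 0
Parity bit = 0 (so all 15 bits XOR to 0).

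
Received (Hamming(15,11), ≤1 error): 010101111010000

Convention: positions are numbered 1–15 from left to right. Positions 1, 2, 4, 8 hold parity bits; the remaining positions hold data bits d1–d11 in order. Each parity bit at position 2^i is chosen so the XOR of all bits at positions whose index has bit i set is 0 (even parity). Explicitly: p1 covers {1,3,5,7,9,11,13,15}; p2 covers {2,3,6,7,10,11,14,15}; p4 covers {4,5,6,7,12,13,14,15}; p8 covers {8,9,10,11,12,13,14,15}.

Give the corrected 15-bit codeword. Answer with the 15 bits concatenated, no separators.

s1 (pos 1,3,5,7,9,11,13,15): 0⊕0⊕0⊕1⊕1⊕1⊕0⊕0 = 1
s2 (pos 2,3,6,7,10,11,14,15): 1⊕0⊕1⊕1⊕0⊕1⊕0⊕0 = 0
s4 (pos 4,5,6,7,12,13,14,15): 1⊕0⊕1⊕1⊕0⊕0⊕0⊕0 = 1
s8 (pos 8,9,10,11,12,13,14,15): 1⊕1⊕0⊕1⊕0⊕0⊕0⊕0 = 1
Syndrome s8…s1 = 1101 → error at position 13.
Flip position 13: 010101111010000 → 010101111010100

010101111010100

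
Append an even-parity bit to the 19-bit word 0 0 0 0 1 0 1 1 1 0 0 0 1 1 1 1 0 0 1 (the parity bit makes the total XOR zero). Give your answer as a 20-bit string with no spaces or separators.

00001011100011110011

XOR of the 19 data bits: 0⊕0⊕0⊕0⊕1⊕0⊕1⊕1⊕1⊕0⊕0⊕0⊕1⊕1⊕1⊕1⊕0⊕0⊕1 = 1
Parity bit = 1 (so all 20 bits XOR to 0).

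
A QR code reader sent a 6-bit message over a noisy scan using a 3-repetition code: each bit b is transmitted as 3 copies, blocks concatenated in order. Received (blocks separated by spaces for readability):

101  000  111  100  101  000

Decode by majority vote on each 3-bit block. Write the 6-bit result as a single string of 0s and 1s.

Block 1 (101): 2 ones → 1
Block 2 (000): 0 ones → 0
Block 3 (111): 3 ones → 1
Block 4 (100): 1 one → 0
Block 5 (101): 2 ones → 1
Block 6 (000): 0 ones → 0

101010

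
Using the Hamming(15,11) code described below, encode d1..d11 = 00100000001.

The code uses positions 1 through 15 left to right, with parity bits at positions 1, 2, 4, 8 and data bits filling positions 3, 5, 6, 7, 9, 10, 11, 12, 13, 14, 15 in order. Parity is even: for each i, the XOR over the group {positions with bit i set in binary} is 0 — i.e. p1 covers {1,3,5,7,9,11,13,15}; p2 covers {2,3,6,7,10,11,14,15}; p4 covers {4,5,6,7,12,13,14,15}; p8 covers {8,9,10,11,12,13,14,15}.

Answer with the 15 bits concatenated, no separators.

100001010000001

Place data at non-parity positions: p1 p2 0 p4 0 1 0 p8 0 0 0 0 0 0 1
p1 (pos 1,3,5,7,9,11,13,15): XOR of data positions = 0⊕0⊕0⊕0⊕0⊕0⊕1 = 1
p2 (pos 2,3,6,7,10,11,14,15): XOR of data positions = 0⊕1⊕0⊕0⊕0⊕0⊕1 = 0
p4 (pos 4,5,6,7,12,13,14,15): XOR of data positions = 0⊕1⊕0⊕0⊕0⊕0⊕1 = 0
p8 (pos 8,9,10,11,12,13,14,15): XOR of data positions = 0⊕0⊕0⊕0⊕0⊕0⊕1 = 1
Codeword: 100001010000001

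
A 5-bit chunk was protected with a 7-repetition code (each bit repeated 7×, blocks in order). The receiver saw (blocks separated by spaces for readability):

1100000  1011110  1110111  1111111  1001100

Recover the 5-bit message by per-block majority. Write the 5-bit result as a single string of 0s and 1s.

01110

Block 1 (1100000): 2 ones → 0
Block 2 (1011110): 5 ones → 1
Block 3 (1110111): 6 ones → 1
Block 4 (1111111): 7 ones → 1
Block 5 (1001100): 3 ones → 0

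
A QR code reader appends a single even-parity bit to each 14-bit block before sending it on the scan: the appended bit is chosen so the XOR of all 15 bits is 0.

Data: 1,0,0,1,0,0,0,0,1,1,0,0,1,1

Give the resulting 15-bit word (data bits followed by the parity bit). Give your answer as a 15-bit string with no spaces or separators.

XOR of the 14 data bits: 1⊕0⊕0⊕1⊕0⊕0⊕0⊕0⊕1⊕1⊕0⊕0⊕1⊕1 = 0
Parity bit = 0 (so all 15 bits XOR to 0).

100100001100110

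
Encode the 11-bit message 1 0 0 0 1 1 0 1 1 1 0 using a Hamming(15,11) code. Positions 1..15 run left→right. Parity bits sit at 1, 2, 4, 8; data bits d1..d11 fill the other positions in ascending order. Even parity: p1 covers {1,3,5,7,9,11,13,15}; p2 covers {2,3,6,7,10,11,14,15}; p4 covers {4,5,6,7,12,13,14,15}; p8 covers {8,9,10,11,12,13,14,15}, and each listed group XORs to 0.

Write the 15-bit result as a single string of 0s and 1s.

Place data at non-parity positions: p1 p2 1 p4 0 0 0 p8 1 1 0 1 1 1 0
p1 (pos 1,3,5,7,9,11,13,15): XOR of data positions = 1⊕0⊕0⊕1⊕0⊕1⊕0 = 1
p2 (pos 2,3,6,7,10,11,14,15): XOR of data positions = 1⊕0⊕0⊕1⊕0⊕1⊕0 = 1
p4 (pos 4,5,6,7,12,13,14,15): XOR of data positions = 0⊕0⊕0⊕1⊕1⊕1⊕0 = 1
p8 (pos 8,9,10,11,12,13,14,15): XOR of data positions = 1⊕1⊕0⊕1⊕1⊕1⊕0 = 1
Codeword: 111100011101110

111100011101110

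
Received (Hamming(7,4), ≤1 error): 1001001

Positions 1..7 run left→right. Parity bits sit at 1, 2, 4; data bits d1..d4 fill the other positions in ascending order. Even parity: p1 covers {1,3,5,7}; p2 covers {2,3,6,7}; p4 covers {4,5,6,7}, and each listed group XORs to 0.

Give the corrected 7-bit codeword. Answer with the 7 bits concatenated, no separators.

s1 (pos 1,3,5,7): 1⊕0⊕0⊕1 = 0
s2 (pos 2,3,6,7): 0⊕0⊕0⊕1 = 1
s4 (pos 4,5,6,7): 1⊕0⊕0⊕1 = 0
Syndrome s4…s1 = 010 → error at position 2.
Flip position 2: 1001001 → 1101001

1101001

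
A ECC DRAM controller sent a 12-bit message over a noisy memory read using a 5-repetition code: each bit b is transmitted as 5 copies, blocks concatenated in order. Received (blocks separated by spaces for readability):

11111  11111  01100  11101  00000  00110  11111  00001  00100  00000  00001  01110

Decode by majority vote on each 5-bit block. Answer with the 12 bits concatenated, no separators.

Block 1 (11111): 5 ones → 1
Block 2 (11111): 5 ones → 1
Block 3 (01100): 2 ones → 0
Block 4 (11101): 4 ones → 1
Block 5 (00000): 0 ones → 0
Block 6 (00110): 2 ones → 0
Block 7 (11111): 5 ones → 1
Block 8 (00001): 1 one → 0
Block 9 (00100): 1 one → 0
Block 10 (00000): 0 ones → 0
Block 11 (00001): 1 one → 0
Block 12 (01110): 3 ones → 1

110100100001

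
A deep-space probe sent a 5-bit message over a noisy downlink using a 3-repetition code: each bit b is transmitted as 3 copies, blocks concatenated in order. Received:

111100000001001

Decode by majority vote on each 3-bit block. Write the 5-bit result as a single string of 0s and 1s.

10000

Block 1 (111): 3 ones → 1
Block 2 (100): 1 one → 0
Block 3 (000): 0 ones → 0
Block 4 (001): 1 one → 0
Block 5 (001): 1 one → 0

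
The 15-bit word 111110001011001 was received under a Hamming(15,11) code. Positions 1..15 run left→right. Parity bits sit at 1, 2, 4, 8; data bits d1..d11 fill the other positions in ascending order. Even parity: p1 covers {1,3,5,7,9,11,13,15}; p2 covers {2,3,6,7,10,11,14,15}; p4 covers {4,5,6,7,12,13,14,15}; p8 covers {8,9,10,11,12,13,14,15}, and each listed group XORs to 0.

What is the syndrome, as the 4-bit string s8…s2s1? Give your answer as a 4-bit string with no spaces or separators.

0000

s1 (pos 1,3,5,7,9,11,13,15): 1⊕1⊕1⊕0⊕1⊕1⊕0⊕1 = 0
s2 (pos 2,3,6,7,10,11,14,15): 1⊕1⊕0⊕0⊕0⊕1⊕0⊕1 = 0
s4 (pos 4,5,6,7,12,13,14,15): 1⊕1⊕0⊕0⊕1⊕0⊕0⊕1 = 0
s8 (pos 8,9,10,11,12,13,14,15): 0⊕1⊕0⊕1⊕1⊕0⊕0⊕1 = 0
Syndrome s8…s1 = 0000 → no error.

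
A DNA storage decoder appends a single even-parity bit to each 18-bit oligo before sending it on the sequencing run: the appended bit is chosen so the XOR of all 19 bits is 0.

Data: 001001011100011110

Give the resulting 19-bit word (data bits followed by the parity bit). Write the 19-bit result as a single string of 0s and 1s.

0010010111000111101

XOR of the 18 data bits: 0⊕0⊕1⊕0⊕0⊕1⊕0⊕1⊕1⊕1⊕0⊕0⊕0⊕1⊕1⊕1⊕1⊕0 = 1
Parity bit = 1 (so all 19 bits XOR to 0).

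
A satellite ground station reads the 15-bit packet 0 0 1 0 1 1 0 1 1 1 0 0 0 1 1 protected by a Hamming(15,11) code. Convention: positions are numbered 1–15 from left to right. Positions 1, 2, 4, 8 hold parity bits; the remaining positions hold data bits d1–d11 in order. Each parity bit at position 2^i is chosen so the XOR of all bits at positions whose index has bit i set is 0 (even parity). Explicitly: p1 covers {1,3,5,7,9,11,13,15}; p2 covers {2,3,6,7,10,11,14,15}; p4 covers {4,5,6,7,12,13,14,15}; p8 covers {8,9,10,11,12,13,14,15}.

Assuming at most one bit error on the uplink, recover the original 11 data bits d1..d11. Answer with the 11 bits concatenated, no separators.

11101000011

s1 (pos 1,3,5,7,9,11,13,15): 0⊕1⊕1⊕0⊕1⊕0⊕0⊕1 = 0
s2 (pos 2,3,6,7,10,11,14,15): 0⊕1⊕1⊕0⊕1⊕0⊕1⊕1 = 1
s4 (pos 4,5,6,7,12,13,14,15): 0⊕1⊕1⊕0⊕0⊕0⊕1⊕1 = 0
s8 (pos 8,9,10,11,12,13,14,15): 1⊕1⊕1⊕0⊕0⊕0⊕1⊕1 = 1
Syndrome s8…s1 = 1010 → error at position 10.
Flip position 10: 001011011100011 → 001011011000011
Read data bits from positions 3,5,6,7,9,10,11,12,13,14,15: 11101000011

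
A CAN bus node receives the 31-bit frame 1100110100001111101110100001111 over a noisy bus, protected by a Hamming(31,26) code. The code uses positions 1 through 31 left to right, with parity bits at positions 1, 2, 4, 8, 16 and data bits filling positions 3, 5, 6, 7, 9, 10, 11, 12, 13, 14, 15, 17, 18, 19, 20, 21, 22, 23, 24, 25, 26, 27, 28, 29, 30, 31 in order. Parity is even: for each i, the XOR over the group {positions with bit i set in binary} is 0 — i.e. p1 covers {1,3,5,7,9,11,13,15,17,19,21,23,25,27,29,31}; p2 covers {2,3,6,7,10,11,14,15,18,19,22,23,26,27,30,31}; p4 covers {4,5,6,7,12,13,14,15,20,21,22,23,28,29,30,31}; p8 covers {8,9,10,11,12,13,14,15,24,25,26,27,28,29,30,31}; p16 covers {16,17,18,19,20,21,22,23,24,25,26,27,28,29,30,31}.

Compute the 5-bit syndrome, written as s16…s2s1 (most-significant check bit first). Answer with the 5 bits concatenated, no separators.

s1 (pos 1,3,5,7,9,11,13,15,17,19,21,23,25,27,29,31): 1⊕0⊕1⊕0⊕0⊕0⊕1⊕1⊕1⊕1⊕1⊕1⊕0⊕0⊕1⊕1 = 0
s2 (pos 2,3,6,7,10,11,14,15,18,19,22,23,26,27,30,31): 1⊕0⊕1⊕0⊕0⊕0⊕1⊕1⊕0⊕1⊕0⊕1⊕0⊕0⊕1⊕1 = 0
s4 (pos 4,5,6,7,12,13,14,15,20,21,22,23,28,29,30,31): 0⊕1⊕1⊕0⊕0⊕1⊕1⊕1⊕1⊕1⊕0⊕1⊕1⊕1⊕1⊕1 = 0
s8 (pos 8,9,10,11,12,13,14,15,24,25,26,27,28,29,30,31): 1⊕0⊕0⊕0⊕0⊕1⊕1⊕1⊕0⊕0⊕0⊕0⊕1⊕1⊕1⊕1 = 0
s16 (pos 16,17,18,19,20,21,22,23,24,25,26,27,28,29,30,31): 1⊕1⊕0⊕1⊕1⊕1⊕0⊕1⊕0⊕0⊕0⊕0⊕1⊕1⊕1⊕1 = 0
Syndrome s16…s1 = 00000 → no error.

00000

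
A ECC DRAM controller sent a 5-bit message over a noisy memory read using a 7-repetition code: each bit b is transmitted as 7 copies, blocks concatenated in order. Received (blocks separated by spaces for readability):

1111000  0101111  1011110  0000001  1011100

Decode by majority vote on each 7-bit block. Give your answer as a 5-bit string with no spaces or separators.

Block 1 (1111000): 4 ones → 1
Block 2 (0101111): 5 ones → 1
Block 3 (1011110): 5 ones → 1
Block 4 (0000001): 1 one → 0
Block 5 (1011100): 4 ones → 1

11101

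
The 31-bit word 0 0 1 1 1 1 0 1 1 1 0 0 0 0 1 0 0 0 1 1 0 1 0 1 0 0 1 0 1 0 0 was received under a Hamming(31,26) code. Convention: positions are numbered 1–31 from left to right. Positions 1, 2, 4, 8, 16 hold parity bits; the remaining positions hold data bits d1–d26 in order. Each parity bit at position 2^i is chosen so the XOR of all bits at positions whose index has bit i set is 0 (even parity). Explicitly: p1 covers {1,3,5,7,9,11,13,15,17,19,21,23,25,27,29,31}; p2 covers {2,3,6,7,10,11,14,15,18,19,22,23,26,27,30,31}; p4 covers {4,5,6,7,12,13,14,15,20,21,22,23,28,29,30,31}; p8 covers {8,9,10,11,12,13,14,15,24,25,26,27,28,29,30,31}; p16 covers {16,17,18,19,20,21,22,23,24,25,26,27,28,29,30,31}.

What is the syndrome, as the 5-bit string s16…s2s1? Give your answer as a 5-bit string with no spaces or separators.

s1 (pos 1,3,5,7,9,11,13,15,17,19,21,23,25,27,29,31): 0⊕1⊕1⊕0⊕1⊕0⊕0⊕1⊕0⊕1⊕0⊕0⊕0⊕1⊕1⊕0 = 1
s2 (pos 2,3,6,7,10,11,14,15,18,19,22,23,26,27,30,31): 0⊕1⊕1⊕0⊕1⊕0⊕0⊕1⊕0⊕1⊕1⊕0⊕0⊕1⊕0⊕0 = 1
s4 (pos 4,5,6,7,12,13,14,15,20,21,22,23,28,29,30,31): 1⊕1⊕1⊕0⊕0⊕0⊕0⊕1⊕1⊕0⊕1⊕0⊕0⊕1⊕0⊕0 = 1
s8 (pos 8,9,10,11,12,13,14,15,24,25,26,27,28,29,30,31): 1⊕1⊕1⊕0⊕0⊕0⊕0⊕1⊕1⊕0⊕0⊕1⊕0⊕1⊕0⊕0 = 1
s16 (pos 16,17,18,19,20,21,22,23,24,25,26,27,28,29,30,31): 0⊕0⊕0⊕1⊕1⊕0⊕1⊕0⊕1⊕0⊕0⊕1⊕0⊕1⊕0⊕0 = 0
Syndrome s16…s1 = 01111 → error at position 15.

01111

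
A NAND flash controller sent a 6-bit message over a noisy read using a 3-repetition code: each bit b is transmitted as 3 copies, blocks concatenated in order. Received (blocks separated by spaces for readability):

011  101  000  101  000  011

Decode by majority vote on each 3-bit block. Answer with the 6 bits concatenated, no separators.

110101

Block 1 (011): 2 ones → 1
Block 2 (101): 2 ones → 1
Block 3 (000): 0 ones → 0
Block 4 (101): 2 ones → 1
Block 5 (000): 0 ones → 0
Block 6 (011): 2 ones → 1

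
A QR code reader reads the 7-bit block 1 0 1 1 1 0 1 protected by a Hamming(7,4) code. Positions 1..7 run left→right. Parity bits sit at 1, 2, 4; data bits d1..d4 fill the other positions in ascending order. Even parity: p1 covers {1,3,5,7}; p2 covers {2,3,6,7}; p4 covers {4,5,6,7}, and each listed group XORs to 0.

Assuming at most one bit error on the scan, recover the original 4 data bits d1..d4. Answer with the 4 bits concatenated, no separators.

1101

s1 (pos 1,3,5,7): 1⊕1⊕1⊕1 = 0
s2 (pos 2,3,6,7): 0⊕1⊕0⊕1 = 0
s4 (pos 4,5,6,7): 1⊕1⊕0⊕1 = 1
Syndrome s4…s1 = 100 → error at position 4.
Flip position 4: 1011101 → 1010101
Read data bits from positions 3,5,6,7: 1101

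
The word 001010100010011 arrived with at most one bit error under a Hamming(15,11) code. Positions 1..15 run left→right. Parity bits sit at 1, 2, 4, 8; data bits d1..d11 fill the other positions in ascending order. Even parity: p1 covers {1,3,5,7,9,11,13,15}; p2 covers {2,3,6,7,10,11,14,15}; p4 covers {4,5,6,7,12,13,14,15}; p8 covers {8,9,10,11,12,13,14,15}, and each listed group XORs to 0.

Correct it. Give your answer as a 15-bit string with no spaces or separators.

s1 (pos 1,3,5,7,9,11,13,15): 0⊕1⊕1⊕1⊕0⊕1⊕0⊕1 = 1
s2 (pos 2,3,6,7,10,11,14,15): 0⊕1⊕0⊕1⊕0⊕1⊕1⊕1 = 1
s4 (pos 4,5,6,7,12,13,14,15): 0⊕1⊕0⊕1⊕0⊕0⊕1⊕1 = 0
s8 (pos 8,9,10,11,12,13,14,15): 0⊕0⊕0⊕1⊕0⊕0⊕1⊕1 = 1
Syndrome s8…s1 = 1011 → error at position 11.
Flip position 11: 001010100010011 → 001010100000011

001010100000011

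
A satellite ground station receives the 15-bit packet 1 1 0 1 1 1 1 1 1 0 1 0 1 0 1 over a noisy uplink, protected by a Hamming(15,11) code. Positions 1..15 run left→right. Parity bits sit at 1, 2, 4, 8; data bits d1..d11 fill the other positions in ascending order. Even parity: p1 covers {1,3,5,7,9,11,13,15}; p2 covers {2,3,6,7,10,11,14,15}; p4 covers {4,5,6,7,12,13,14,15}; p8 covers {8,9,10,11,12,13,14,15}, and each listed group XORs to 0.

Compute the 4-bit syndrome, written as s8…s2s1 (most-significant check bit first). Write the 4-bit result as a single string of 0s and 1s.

1011

s1 (pos 1,3,5,7,9,11,13,15): 1⊕0⊕1⊕1⊕1⊕1⊕1⊕1 = 1
s2 (pos 2,3,6,7,10,11,14,15): 1⊕0⊕1⊕1⊕0⊕1⊕0⊕1 = 1
s4 (pos 4,5,6,7,12,13,14,15): 1⊕1⊕1⊕1⊕0⊕1⊕0⊕1 = 0
s8 (pos 8,9,10,11,12,13,14,15): 1⊕1⊕0⊕1⊕0⊕1⊕0⊕1 = 1
Syndrome s8…s1 = 1011 → error at position 11.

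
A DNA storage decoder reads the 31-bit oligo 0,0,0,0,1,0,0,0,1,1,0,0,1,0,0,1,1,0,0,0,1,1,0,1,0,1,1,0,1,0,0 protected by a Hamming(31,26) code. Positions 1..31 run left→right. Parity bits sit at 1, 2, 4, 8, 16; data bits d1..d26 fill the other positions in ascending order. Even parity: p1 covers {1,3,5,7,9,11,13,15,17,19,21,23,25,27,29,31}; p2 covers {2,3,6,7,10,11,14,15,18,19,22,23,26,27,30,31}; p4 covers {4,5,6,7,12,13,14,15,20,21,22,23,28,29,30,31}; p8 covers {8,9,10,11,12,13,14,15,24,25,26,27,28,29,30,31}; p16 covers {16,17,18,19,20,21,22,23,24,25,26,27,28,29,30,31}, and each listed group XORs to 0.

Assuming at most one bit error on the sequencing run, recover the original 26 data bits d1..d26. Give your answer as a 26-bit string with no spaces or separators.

s1 (pos 1,3,5,7,9,11,13,15,17,19,21,23,25,27,29,31): 0⊕0⊕1⊕0⊕1⊕0⊕1⊕0⊕1⊕0⊕1⊕0⊕0⊕1⊕1⊕0 = 1
s2 (pos 2,3,6,7,10,11,14,15,18,19,22,23,26,27,30,31): 0⊕0⊕0⊕0⊕1⊕0⊕0⊕0⊕0⊕0⊕1⊕0⊕1⊕1⊕0⊕0 = 0
s4 (pos 4,5,6,7,12,13,14,15,20,21,22,23,28,29,30,31): 0⊕1⊕0⊕0⊕0⊕1⊕0⊕0⊕0⊕1⊕1⊕0⊕0⊕1⊕0⊕0 = 1
s8 (pos 8,9,10,11,12,13,14,15,24,25,26,27,28,29,30,31): 0⊕1⊕1⊕0⊕0⊕1⊕0⊕0⊕1⊕0⊕1⊕1⊕0⊕1⊕0⊕0 = 1
s16 (pos 16,17,18,19,20,21,22,23,24,25,26,27,28,29,30,31): 1⊕1⊕0⊕0⊕0⊕1⊕1⊕0⊕1⊕0⊕1⊕1⊕0⊕1⊕0⊕0 = 0
Syndrome s16…s1 = 01101 → error at position 13.
Flip position 13: 0000100011001001100011010110100 → 0000100011000001100011010110100
Read data bits from positions 3,5,6,7,9,10,11,12,13,14,15,17,18,19,20,21,22,23,24,25,26,27,28,29,30,31: 01001100000100011010110100

01001100000100011010110100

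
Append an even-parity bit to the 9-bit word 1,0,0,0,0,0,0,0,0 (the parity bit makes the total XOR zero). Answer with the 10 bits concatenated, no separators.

1000000001

XOR of the 9 data bits: 1⊕0⊕0⊕0⊕0⊕0⊕0⊕0⊕0 = 1
Parity bit = 1 (so all 10 bits XOR to 0).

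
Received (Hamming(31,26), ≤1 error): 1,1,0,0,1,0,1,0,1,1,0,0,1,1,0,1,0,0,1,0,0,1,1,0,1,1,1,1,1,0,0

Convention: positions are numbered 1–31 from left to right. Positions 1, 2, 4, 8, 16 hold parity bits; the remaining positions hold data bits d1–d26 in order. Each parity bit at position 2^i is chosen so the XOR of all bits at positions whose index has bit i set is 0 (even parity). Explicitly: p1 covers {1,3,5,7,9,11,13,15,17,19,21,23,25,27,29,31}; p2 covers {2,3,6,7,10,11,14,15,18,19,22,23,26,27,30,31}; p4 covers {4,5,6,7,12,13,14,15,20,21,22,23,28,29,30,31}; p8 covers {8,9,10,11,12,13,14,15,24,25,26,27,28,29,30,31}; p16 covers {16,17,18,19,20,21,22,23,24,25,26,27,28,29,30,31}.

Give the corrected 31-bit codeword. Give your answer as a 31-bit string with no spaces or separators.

1100101011001101001001101011100

s1 (pos 1,3,5,7,9,11,13,15,17,19,21,23,25,27,29,31): 1⊕0⊕1⊕1⊕1⊕0⊕1⊕0⊕0⊕1⊕0⊕1⊕1⊕1⊕1⊕0 = 0
s2 (pos 2,3,6,7,10,11,14,15,18,19,22,23,26,27,30,31): 1⊕0⊕0⊕1⊕1⊕0⊕1⊕0⊕0⊕1⊕1⊕1⊕1⊕1⊕0⊕0 = 1
s4 (pos 4,5,6,7,12,13,14,15,20,21,22,23,28,29,30,31): 0⊕1⊕0⊕1⊕0⊕1⊕1⊕0⊕0⊕0⊕1⊕1⊕1⊕1⊕0⊕0 = 0
s8 (pos 8,9,10,11,12,13,14,15,24,25,26,27,28,29,30,31): 0⊕1⊕1⊕0⊕0⊕1⊕1⊕0⊕0⊕1⊕1⊕1⊕1⊕1⊕0⊕0 = 1
s16 (pos 16,17,18,19,20,21,22,23,24,25,26,27,28,29,30,31): 1⊕0⊕0⊕1⊕0⊕0⊕1⊕1⊕0⊕1⊕1⊕1⊕1⊕1⊕0⊕0 = 1
Syndrome s16…s1 = 11010 → error at position 26.
Flip position 26: 1100101011001101001001101111100 → 1100101011001101001001101011100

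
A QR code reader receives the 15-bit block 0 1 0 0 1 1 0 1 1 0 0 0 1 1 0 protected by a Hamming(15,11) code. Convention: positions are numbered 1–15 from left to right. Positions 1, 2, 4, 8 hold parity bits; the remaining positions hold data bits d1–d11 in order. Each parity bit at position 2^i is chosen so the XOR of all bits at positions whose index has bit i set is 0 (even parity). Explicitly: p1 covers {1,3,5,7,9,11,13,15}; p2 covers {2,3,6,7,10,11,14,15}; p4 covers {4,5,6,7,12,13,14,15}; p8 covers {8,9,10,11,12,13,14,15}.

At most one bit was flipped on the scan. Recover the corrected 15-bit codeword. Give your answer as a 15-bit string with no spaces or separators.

s1 (pos 1,3,5,7,9,11,13,15): 0⊕0⊕1⊕0⊕1⊕0⊕1⊕0 = 1
s2 (pos 2,3,6,7,10,11,14,15): 1⊕0⊕1⊕0⊕0⊕0⊕1⊕0 = 1
s4 (pos 4,5,6,7,12,13,14,15): 0⊕1⊕1⊕0⊕0⊕1⊕1⊕0 = 0
s8 (pos 8,9,10,11,12,13,14,15): 1⊕1⊕0⊕0⊕0⊕1⊕1⊕0 = 0
Syndrome s8…s1 = 0011 → error at position 3.
Flip position 3: 010011011000110 → 011011011000110

011011011000110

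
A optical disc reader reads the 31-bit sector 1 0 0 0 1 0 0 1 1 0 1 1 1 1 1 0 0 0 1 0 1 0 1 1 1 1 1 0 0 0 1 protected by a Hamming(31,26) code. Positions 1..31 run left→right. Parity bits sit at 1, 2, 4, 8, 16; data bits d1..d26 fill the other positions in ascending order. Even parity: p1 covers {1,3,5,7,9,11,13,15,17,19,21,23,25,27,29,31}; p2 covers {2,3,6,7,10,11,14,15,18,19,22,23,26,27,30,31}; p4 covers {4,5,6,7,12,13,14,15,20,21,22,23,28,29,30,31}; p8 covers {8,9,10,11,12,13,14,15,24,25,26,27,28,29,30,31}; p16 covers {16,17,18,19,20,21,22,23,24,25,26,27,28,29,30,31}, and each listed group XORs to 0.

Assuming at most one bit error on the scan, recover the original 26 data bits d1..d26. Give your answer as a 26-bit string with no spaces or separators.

s1 (pos 1,3,5,7,9,11,13,15,17,19,21,23,25,27,29,31): 1⊕0⊕1⊕0⊕1⊕1⊕1⊕1⊕0⊕1⊕1⊕1⊕1⊕1⊕0⊕1 = 0
s2 (pos 2,3,6,7,10,11,14,15,18,19,22,23,26,27,30,31): 0⊕0⊕0⊕0⊕0⊕1⊕1⊕1⊕0⊕1⊕0⊕1⊕1⊕1⊕0⊕1 = 0
s4 (pos 4,5,6,7,12,13,14,15,20,21,22,23,28,29,30,31): 0⊕1⊕0⊕0⊕1⊕1⊕1⊕1⊕0⊕1⊕0⊕1⊕0⊕0⊕0⊕1 = 0
s8 (pos 8,9,10,11,12,13,14,15,24,25,26,27,28,29,30,31): 1⊕1⊕0⊕1⊕1⊕1⊕1⊕1⊕1⊕1⊕1⊕1⊕0⊕0⊕0⊕1 = 0
s16 (pos 16,17,18,19,20,21,22,23,24,25,26,27,28,29,30,31): 0⊕0⊕0⊕1⊕0⊕1⊕0⊕1⊕1⊕1⊕1⊕1⊕0⊕0⊕0⊕1 = 0
Syndrome s16…s1 = 00000 → no error.
Read data bits from positions 3,5,6,7,9,10,11,12,13,14,15,17,18,19,20,21,22,23,24,25,26,27,28,29,30,31: 01001011111001010111110001

01001011111001010111110001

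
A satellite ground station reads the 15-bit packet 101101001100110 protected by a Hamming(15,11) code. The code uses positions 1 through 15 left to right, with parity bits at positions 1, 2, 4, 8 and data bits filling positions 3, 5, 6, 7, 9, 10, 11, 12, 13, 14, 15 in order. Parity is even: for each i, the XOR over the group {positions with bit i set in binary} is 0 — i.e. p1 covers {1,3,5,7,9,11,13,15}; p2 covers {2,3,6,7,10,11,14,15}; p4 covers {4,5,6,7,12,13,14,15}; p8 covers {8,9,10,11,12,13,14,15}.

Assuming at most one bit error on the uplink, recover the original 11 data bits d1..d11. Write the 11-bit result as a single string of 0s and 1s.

s1 (pos 1,3,5,7,9,11,13,15): 1⊕1⊕0⊕0⊕1⊕0⊕1⊕0 = 0
s2 (pos 2,3,6,7,10,11,14,15): 0⊕1⊕1⊕0⊕1⊕0⊕1⊕0 = 0
s4 (pos 4,5,6,7,12,13,14,15): 1⊕0⊕1⊕0⊕0⊕1⊕1⊕0 = 0
s8 (pos 8,9,10,11,12,13,14,15): 0⊕1⊕1⊕0⊕0⊕1⊕1⊕0 = 0
Syndrome s8…s1 = 0000 → no error.
Read data bits from positions 3,5,6,7,9,10,11,12,13,14,15: 10101100110

10101100110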